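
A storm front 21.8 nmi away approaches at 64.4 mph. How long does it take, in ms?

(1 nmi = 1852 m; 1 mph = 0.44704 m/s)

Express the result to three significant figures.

21.8 nmi × 1852 → 40373.6 m
64.4 mph × 0.44704 → 28.7894 m/s
t = d / v = 40373.6 m / 28.7894 m/s = 1402.38 s
1402.38 s ÷ (0.001 s/ms) = 1.40238×10⁶ ms

1.40×10⁶ ms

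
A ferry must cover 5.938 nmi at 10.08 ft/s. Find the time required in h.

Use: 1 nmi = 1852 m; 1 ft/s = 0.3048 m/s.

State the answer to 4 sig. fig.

0.9943 h

5.938 nmi × 1852 → 10997.2 m
10.08 ft/s × 0.3048 → 3.07238 m/s
t = d / v = 10997.2 m / 3.07238 m/s = 3579.37 s
3579.37 s ÷ (3600 s/h) = 0.994269 h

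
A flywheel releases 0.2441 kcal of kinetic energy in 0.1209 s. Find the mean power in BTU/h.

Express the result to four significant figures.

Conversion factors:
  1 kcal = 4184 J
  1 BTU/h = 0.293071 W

0.2441 kcal × 4184 = 1021.31 J
P = E / t = 1021.31 J / 0.1209 s = 8447.56 W
8447.56 W ÷ (0.293071 W/BTU/h) = 28824.3 BTU/h

2.882×10⁴ BTU/h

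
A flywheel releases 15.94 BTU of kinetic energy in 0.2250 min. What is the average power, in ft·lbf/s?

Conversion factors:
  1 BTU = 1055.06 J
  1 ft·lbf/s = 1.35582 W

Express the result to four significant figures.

918.8 ft·lbf/s

15.94 BTU × 1055.06 → 16817.7 J
0.2250 min × 60 → 13.5 s
P = E / t = 16817.7 J / 13.5 s = 1245.76 W
1245.76 W ÷ (1.35582 W/ft·lbf/s) = 918.824 ft·lbf/s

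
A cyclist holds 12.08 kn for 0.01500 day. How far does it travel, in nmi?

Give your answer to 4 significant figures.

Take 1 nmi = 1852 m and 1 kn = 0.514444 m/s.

4.349 nmi

12.08 kn × 0.514444 = 6.21448 m/s
0.01500 day × 86400 = 1296 s
d = v × t = 6.21448 m/s × 1296 s = 8053.97 m
8053.97 m ÷ (1852 m/nmi) = 4.3488 nmi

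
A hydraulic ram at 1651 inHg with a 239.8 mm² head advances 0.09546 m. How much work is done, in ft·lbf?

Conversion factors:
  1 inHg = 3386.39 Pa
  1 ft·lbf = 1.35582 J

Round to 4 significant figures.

94.40 ft·lbf

1651 inHg → 5.59093×10⁶ Pa
239.8 mm² → 2.398×10⁻⁴ m²
F = P × A = 5.59093×10⁶ × 2.398×10⁻⁴ = 1340.71 N
W = F × d = 1340.71 × 0.09546 = 127.984 J
In ft·lbf: 127.984 / 1.35582 = 94.396 ft·lbf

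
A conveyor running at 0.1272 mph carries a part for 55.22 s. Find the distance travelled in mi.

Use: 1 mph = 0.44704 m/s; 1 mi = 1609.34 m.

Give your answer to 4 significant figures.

0.001951 mi

0.1272 mph × 0.44704 = 0.0568635 m/s
d = v × t = 0.0568635 m/s × 55.22 s = 3.14 m
3.14 m ÷ (1609.34 m/mi) = 0.00195111 mi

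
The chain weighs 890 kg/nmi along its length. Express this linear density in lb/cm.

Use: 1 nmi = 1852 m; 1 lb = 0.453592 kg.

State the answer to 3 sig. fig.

0.0106 lb/cm

890 kg/nmi ÷ 1852 m/nmi = 0.480562 kg/m
0.480562 kg/m ÷ 0.453592 kg/lb × 0.01 m/cm = 0.0105946 lb/cm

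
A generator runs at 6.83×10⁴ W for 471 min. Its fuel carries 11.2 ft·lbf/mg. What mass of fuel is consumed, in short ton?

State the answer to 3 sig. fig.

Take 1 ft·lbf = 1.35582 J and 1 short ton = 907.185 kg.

471 min → 28260 s
E = P × t = 68300 × 28260 = 1.93016×10⁹ J
11.2 ft·lbf/mg → 1.51852×10⁷ J/kg
m = E / e_s = 1.93016×10⁹ / 1.51852×10⁷ = 127.108 kg
In short ton: 127.108 / 907.185 = 0.140113 short ton

0.140 short ton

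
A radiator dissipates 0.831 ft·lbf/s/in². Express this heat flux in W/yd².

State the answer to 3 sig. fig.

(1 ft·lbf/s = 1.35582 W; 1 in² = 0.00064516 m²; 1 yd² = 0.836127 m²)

0.831 ft·lbf/s/in² × 1.35582 W/ft·lbf/s ÷ 0.00064516 m²/in² = 1746.37 W/m²
1746.37 W/m² × 0.836127 m²/yd² = 1460.19 W/yd²

1460 W/yd²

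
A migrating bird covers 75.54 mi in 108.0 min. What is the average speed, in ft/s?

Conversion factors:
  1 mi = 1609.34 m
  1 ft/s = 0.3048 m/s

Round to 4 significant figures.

75.54 mi × 1609.34 = 121570 m
108.0 min × 60 = 6480 s
v = d / t = 121570 m / 6480 s = 18.7608 m/s
18.7608 m/s ÷ (0.3048 m/s/ft/s) = 61.5512 ft/s

61.55 ft/s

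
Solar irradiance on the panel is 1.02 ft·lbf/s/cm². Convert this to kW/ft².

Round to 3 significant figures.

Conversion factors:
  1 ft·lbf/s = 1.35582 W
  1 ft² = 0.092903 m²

1.28 kW/ft²

1.02 ft·lbf/s/cm² × 1.35582 W/ft·lbf/s ÷ 0.0001 m²/cm² = 13829.4 W/m²
13829.4 W/m² ÷ 1000 W/kW × 0.092903 m²/ft² = 1.28479 kW/ft²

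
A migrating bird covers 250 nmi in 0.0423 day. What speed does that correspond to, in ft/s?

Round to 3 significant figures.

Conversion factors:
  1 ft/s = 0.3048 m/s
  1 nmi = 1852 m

250 nmi × 1852 → 463000 m
0.0423 day × 86400 → 3654.72 s
v = d / t = 463000 m / 3654.72 s = 126.685 m/s
126.685 m/s ÷ (0.3048 m/s/ft/s) = 415.633 ft/s

416 ft/s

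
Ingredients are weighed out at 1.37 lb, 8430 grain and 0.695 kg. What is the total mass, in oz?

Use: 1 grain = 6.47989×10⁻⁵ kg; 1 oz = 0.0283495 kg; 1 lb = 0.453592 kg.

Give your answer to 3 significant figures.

65.7 oz

1.37 lb × 0.453592 → 0.621421 kg
8430 grain × 6.47989×10⁻⁵ → 0.546255 kg
0.695 kg (already kg)
Total: 0.621421 + 0.546255 + 0.695 = 1.86268 kg
In oz: 1.86268 / 0.0283495 = 65.7042 oz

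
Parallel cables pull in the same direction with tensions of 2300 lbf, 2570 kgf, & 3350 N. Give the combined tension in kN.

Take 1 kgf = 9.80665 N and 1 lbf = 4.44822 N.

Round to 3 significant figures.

38.8 kN

2300 lbf × 4.44822 = 10230.9 N
2570 kgf × 9.80665 = 25203.1 N
3350 N (already N)
Sum: 10230.9 + 25203.1 + 3350 = 38784 N
In kN: 38784 / 1000 = 38.784 kN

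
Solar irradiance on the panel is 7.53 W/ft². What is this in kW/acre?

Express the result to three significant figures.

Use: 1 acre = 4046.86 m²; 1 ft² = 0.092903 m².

328 kW/acre

7.53 W/ft² ÷ 0.092903 m²/ft² = 81.0523 W/m²
81.0523 W/m² ÷ 1000 W/kW × 4046.86 m²/acre = 328.007 kW/acre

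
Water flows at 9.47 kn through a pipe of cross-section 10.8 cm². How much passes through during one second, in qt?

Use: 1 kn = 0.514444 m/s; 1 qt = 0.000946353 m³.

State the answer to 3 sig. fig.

5.56 qt

9.47 kn × 0.514444 = 4.87178 m/s
10.8 cm² × 0.0001 = 0.00108 m²
V = v × A × t = 4.87178 m/s × 0.00108 m² × 1 s = 0.00526152 m³
0.00526152 m³ ÷ (0.000946353 m³/qt) = 5.55979 qt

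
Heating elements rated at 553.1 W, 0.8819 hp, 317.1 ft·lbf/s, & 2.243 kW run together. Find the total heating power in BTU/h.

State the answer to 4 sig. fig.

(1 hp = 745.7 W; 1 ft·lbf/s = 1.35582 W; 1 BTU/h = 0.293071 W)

553.1 W (already W)
0.8819 hp × 745.7 = 657.633 W
317.1 ft·lbf/s × 1.35582 = 429.931 W
2.243 kW × 1000 = 2243 W
Sum: 553.1 + 657.633 + 429.931 + 2243 = 3883.66 W
In BTU/h: 3883.66 / 0.293071 = 13251.6 BTU/h

1.325×10⁴ BTU/h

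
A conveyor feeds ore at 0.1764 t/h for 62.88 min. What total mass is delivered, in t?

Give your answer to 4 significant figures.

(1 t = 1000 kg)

0.1764 t/h → 0.049 kg/s
62.88 min → 3772.8 s
m = ṁ × t = 0.049 × 3772.8 = 184.867 kg
In t: 184.867 / 1000 = 0.184867 t

0.1849 t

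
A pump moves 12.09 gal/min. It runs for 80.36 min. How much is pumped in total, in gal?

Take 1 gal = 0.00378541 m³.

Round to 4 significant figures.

971.6 gal

12.09 gal/min → 7.6276×10⁻⁴ m³/s
80.36 min → 4821.6 s
V = Q × t = 7.6276×10⁻⁴ × 4821.6 = 3.67772 m³
In gal: 3.67772 / 0.00378541 = 971.551 gal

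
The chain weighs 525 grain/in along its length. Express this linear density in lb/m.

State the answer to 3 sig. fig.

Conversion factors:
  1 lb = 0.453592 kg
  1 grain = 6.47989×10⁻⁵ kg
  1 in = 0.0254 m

2.95 lb/m

525 grain/in × 6.47989×10⁻⁵ kg/grain ÷ 0.0254 m/in = 1.33935 kg/m
1.33935 kg/m ÷ 0.453592 kg/lb = 2.95276 lb/m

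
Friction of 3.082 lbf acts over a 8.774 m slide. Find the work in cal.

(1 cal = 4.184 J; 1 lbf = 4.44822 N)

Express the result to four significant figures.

3.082 lbf × 4.44822 = 13.7094 N
W = F × d = 13.7094 N × 8.774 m = 120.286 J
120.286 J ÷ (4.184 J/cal) = 28.749 cal

28.75 cal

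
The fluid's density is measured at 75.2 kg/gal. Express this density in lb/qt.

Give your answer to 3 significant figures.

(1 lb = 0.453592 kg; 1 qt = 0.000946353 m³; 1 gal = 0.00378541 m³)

75.2 kg/gal ÷ 0.00378541 m³/gal = 19865.7 kg/m³
19865.7 kg/m³ ÷ 0.453592 kg/lb × 0.000946353 m³/qt = 41.4469 lb/qt

41.4 lb/qt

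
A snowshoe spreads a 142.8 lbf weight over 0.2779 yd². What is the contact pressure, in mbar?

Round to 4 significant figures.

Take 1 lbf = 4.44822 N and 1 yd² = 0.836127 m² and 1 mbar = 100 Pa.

27.34 mbar

142.8 lbf × 4.44822 = 635.206 N
0.2779 yd² × 0.836127 = 0.23236 m²
P = F / A = 635.206 N / 0.23236 m² = 2733.71 Pa
2733.71 Pa ÷ (100 Pa/mbar) = 27.3371 mbar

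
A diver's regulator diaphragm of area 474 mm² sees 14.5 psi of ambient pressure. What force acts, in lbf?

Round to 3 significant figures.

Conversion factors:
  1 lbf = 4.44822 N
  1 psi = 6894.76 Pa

14.5 psi × 6894.76 → 99974 Pa
474 mm² × 10⁻⁶ → 4.74×10⁻⁴ m²
F = P × A = 99974 Pa × 4.74×10⁻⁴ m² = 47.3877 N
47.3877 N ÷ (4.44822 N/lbf) = 10.6532 lbf

10.7 lbf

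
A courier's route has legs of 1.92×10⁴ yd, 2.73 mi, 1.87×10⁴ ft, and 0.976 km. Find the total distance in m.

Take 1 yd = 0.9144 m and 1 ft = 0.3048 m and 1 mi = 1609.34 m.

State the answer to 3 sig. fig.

2.86×10⁴ m

1.92×10⁴ yd × 0.9144 = 17556.5 m
2.73 mi × 1609.34 = 4393.5 m
1.87×10⁴ ft × 0.3048 = 5699.76 m
0.976 km × 1000 = 976 m
Combined: 17556.5 + 4393.5 + 5699.76 + 976 = 28625.8 m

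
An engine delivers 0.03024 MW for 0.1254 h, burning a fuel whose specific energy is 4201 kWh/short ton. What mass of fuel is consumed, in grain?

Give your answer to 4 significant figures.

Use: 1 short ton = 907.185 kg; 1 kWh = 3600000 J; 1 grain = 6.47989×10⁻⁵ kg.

0.03024 MW → 30240 W
0.1254 h → 451.44 s
E = P × t = 30240 × 451.44 = 1.36515×10⁷ J
4201 kWh/short ton → 1.66709×10⁷ J/kg
m = E / e_s = 1.36515×10⁷ / 1.66709×10⁷ = 0.818882 kg
In grain: 0.818882 / 6.47989×10⁻⁵ = 12637.3 grain

1.264×10⁴ grain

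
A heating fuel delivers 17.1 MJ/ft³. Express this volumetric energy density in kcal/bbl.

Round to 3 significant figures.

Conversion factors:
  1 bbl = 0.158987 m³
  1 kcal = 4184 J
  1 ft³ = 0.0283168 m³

2.29×10⁴ kcal/bbl

17.1 MJ/ft³ × 1000000 J/MJ ÷ 0.0283168 m³/ft³ = 6.03882×10⁸ J/m³
6.03882×10⁸ J/m³ ÷ 4184 J/kcal × 0.158987 m³/bbl = 22946.8 kcal/bbl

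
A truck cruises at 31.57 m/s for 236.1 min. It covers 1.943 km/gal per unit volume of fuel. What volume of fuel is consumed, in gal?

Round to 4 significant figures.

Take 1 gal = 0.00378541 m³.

230.2 gal

236.1 min → 14166 s
d = v × t = 31.57 × 14166 = 447221 m
1.943 km/gal → 513287 m/m³
V = d / (distance per unit fuel) = 447221 / 513287 = 0.871288 m³
In gal: 0.871288 / 0.00378541 = 230.17 gal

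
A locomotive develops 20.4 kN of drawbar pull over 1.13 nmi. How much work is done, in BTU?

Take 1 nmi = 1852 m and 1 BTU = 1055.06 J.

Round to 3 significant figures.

20.4 kN × 1000 = 20400 N
1.13 nmi × 1852 = 2092.76 m
W = F × d = 20400 N × 2092.76 m = 4.26923×10⁷ J
4.26923×10⁷ J ÷ (1055.06 J/BTU) = 40464.3 BTU

4.05×10⁴ BTU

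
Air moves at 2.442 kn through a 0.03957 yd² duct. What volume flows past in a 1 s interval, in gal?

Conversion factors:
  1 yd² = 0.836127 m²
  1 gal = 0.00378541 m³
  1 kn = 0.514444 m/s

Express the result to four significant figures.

10.98 gal

2.442 kn × 0.514444 = 1.25627 m/s
0.03957 yd² × 0.836127 = 0.0330855 m²
V = v × A × t = 1.25627 m/s × 0.0330855 m² × 1 s = 0.0415643 m³
0.0415643 m³ ÷ (0.00378541 m³/gal) = 10.9801 gal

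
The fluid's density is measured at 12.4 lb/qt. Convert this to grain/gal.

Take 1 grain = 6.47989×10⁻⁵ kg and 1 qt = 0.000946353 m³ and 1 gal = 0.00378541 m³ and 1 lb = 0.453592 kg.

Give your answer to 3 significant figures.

12.4 lb/qt × 0.453592 kg/lb ÷ 0.000946353 m³/qt = 5943.39 kg/m³
5943.39 kg/m³ ÷ 6.47989×10⁻⁵ kg/grain × 0.00378541 m³/gal = 347200 grain/gal

3.47×10⁵ grain/gal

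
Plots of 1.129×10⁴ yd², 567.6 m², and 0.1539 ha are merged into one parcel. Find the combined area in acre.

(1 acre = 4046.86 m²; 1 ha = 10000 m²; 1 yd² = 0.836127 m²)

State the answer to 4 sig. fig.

1.129×10⁴ yd² × 0.836127 = 9439.87 m²
567.6 m² (already m²)
0.1539 ha × 10000 = 1539 m²
Total: 9439.87 + 567.6 + 1539 = 11546.5 m²
In acre: 11546.5 / 4046.86 = 2.8532 acre

2.853 acre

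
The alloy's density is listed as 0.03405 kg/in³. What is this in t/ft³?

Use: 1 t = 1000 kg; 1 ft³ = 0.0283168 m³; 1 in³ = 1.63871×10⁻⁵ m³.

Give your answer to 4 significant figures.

0.03405 kg/in³ ÷ 1.63871×10⁻⁵ m³/in³ = 2077.85 kg/m³
2077.85 kg/m³ ÷ 1000 kg/t × 0.0283168 m³/ft³ = 0.0588381 t/ft³

0.05884 t/ft³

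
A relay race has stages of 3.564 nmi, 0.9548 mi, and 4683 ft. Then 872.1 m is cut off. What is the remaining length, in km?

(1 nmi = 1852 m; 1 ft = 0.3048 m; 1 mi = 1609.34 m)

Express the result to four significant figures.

8.692 km

3.564 nmi × 1852 → 6600.53 m
0.9548 mi × 1609.34 → 1536.6 m
4683 ft × 0.3048 → 1427.38 m
872.1 m (already m)
Sum: 6600.53 + 1536.6 + 1427.38 − 872.1 = 8692.41 m
In km: 8692.41 / 1000 = 8.69241 km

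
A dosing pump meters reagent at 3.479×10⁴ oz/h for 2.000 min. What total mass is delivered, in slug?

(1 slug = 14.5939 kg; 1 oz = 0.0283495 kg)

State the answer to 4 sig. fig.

2.253 slug

3.479×10⁴ oz/h → 0.273966 kg/s
2.000 min → 120 s
m = ṁ × t = 0.273966 × 120 = 32.8759 kg
In slug: 32.8759 / 14.5939 = 2.25272 slug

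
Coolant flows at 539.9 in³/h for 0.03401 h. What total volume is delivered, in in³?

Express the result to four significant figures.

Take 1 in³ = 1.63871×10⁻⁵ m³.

18.36 in³

539.9 in³/h → 2.45761×10⁻⁶ m³/s
0.03401 h → 122.436 s
V = Q × t = 2.45761×10⁻⁶ × 122.436 = 3.009×10⁻⁴ m³
In in³: 3.009×10⁻⁴ / 1.63871×10⁻⁵ = 18.362 in³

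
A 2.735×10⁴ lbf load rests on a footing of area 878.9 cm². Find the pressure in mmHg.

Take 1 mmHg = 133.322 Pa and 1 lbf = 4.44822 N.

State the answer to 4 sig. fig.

1.038×10⁴ mmHg

2.735×10⁴ lbf × 4.44822 → 121659 N
878.9 cm² × 0.0001 → 0.08789 m²
P = F / A = 121659 N / 0.08789 m² = 1.38422×10⁶ Pa
1.38422×10⁶ Pa ÷ (133.322 Pa/mmHg) = 10382.5 mmHg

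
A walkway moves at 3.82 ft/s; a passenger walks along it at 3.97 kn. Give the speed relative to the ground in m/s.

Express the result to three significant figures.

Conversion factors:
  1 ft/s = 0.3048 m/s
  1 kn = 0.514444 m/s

3.21 m/s

3.82 ft/s × 0.3048 → 1.16434 m/s
3.97 kn × 0.514444 → 2.04234 m/s
Combined: 1.16434 + 2.04234 = 3.20668 m/s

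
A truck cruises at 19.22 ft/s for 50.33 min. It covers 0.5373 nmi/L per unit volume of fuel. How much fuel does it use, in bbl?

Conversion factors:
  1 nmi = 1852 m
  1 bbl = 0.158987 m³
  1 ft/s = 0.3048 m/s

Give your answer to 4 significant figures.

0.1118 bbl

19.22 ft/s → 5.85826 m/s
50.33 min → 3019.8 s
d = v × t = 5.85826 × 3019.8 = 17690.8 m
0.5373 nmi/L → 995080 m/m³
V = d / (distance per unit fuel) = 17690.8 / 995080 = 0.0177783 m³
In bbl: 0.0177783 / 0.158987 = 0.111822 bbl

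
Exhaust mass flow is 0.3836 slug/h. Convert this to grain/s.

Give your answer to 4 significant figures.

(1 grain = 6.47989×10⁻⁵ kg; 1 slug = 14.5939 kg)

0.3836 slug/h × 14.5939 kg/slug ÷ 3600 s/h = 0.00155506 kg/s
0.00155506 kg/s ÷ 6.47989×10⁻⁵ kg/grain = 23.9982 grain/s

24.00 grain/s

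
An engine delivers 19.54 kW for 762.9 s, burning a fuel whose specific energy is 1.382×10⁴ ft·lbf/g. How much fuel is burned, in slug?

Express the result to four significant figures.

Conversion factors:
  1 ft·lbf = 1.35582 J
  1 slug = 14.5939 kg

0.05451 slug

19.54 kW → 19540 W
E = P × t = 19540 × 762.9 = 1.49071×10⁷ J
1.382×10⁴ ft·lbf/g → 1.87374×10⁷ J/kg
m = E / e_s = 1.49071×10⁷ / 1.87374×10⁷ = 0.79558 kg
In slug: 0.79558 / 14.5939 = 0.0545146 slug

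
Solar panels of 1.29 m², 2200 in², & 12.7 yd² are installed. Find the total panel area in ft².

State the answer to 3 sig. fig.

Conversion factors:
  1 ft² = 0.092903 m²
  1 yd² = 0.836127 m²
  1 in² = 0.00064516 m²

143 ft²

1.29 m² (already m²)
2200 in² × 0.00064516 = 1.41935 m²
12.7 yd² × 0.836127 = 10.6188 m²
Sum: 1.29 + 1.41935 + 10.6188 = 13.3282 m²
In ft²: 13.3282 / 0.092903 = 143.464 ft²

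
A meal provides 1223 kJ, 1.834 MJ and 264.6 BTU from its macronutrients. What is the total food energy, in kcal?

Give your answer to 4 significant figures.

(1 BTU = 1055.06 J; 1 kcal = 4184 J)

1223 kJ × 1000 = 1.223×10⁶ J
1.834 MJ × 1000000 = 1.834×10⁶ J
264.6 BTU × 1055.06 = 279169 J
Combined: 1.223×10⁶ + 1.834×10⁶ + 279169 = 3.33617×10⁶ J
In kcal: 3.33617×10⁶ / 4184 = 797.364 kcal

797.4 kcal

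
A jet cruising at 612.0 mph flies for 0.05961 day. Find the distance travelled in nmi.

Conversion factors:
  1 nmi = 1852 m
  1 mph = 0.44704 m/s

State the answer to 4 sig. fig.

612.0 mph × 0.44704 → 273.588 m/s
0.05961 day × 86400 → 5150.3 s
d = v × t = 273.588 m/s × 5150.3 s = 1.40906×10⁶ m
1.40906×10⁶ m ÷ (1852 m/nmi) = 760.832 nmi

760.8 nmi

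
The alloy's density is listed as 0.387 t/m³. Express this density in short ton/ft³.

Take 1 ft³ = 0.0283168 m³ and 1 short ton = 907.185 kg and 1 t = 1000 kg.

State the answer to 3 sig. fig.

0.0121 short ton/ft³

0.387 t/m³ × 1000 kg/t = 387 kg/m³
387 kg/m³ ÷ 907.185 kg/short ton × 0.0283168 m³/ft³ = 0.0120798 short ton/ft³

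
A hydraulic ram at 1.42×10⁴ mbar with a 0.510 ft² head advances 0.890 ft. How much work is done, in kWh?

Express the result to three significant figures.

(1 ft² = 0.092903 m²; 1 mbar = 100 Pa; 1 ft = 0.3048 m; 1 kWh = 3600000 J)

0.00507 kWh

1.42×10⁴ mbar → 1.42×10⁶ Pa
0.510 ft² → 0.0473805 m²
F = P × A = 1.42×10⁶ × 0.0473805 = 67280.3 N
0.890 ft → 0.271272 m
W = F × d = 67280.3 × 0.271272 = 18251.3 J
In kWh: 18251.3 / 3600000 = 0.00506981 kWh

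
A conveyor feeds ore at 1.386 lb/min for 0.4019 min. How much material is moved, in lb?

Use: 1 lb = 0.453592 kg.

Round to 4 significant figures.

0.5570 lb

1.386 lb/min → 0.010478 kg/s
0.4019 min → 24.114 s
m = ṁ × t = 0.010478 × 24.114 = 0.252666 kg
In lb: 0.252666 / 0.453592 = 0.557034 lb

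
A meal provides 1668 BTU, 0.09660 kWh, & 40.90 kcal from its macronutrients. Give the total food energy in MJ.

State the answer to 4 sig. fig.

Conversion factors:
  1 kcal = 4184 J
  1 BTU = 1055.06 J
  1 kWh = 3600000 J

1668 BTU × 1055.06 = 1.75984×10⁶ J
0.09660 kWh × 3600000 = 347760 J
40.90 kcal × 4184 = 171126 J
Combined: 1.75984×10⁶ + 347760 + 171126 = 2.27873×10⁶ J
In MJ: 2.27873×10⁶ / 1000000 = 2.27873 MJ

2.279 MJ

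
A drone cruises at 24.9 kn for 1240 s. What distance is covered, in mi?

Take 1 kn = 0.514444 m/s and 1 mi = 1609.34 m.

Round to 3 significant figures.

24.9 kn × 0.514444 → 12.8097 m/s
d = v × t = 12.8097 m/s × 1240 s = 15884 m
15884 m ÷ (1609.34 m/mi) = 9.86988 mi

9.87 mi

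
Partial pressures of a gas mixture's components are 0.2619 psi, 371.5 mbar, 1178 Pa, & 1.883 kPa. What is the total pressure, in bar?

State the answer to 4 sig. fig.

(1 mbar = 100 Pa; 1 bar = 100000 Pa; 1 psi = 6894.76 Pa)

0.2619 psi × 6894.76 = 1805.74 Pa
371.5 mbar × 100 = 37150 Pa
1178 Pa (already Pa)
1.883 kPa × 1000 = 1883 Pa
Total: 1805.74 + 37150 + 1178 + 1883 = 42016.7 Pa
In bar: 42016.7 / 100000 = 0.420167 bar

0.4202 bar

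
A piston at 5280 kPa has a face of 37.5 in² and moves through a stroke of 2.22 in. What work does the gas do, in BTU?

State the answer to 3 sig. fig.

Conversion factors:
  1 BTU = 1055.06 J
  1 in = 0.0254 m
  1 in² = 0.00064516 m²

5280 kPa → 5.28×10⁶ Pa
37.5 in² → 0.0241935 m²
F = P × A = 5.28×10⁶ × 0.0241935 = 127742 N
2.22 in → 0.056388 m
W = F × d = 127742 × 0.056388 = 7203.12 J
In BTU: 7203.12 / 1055.06 = 6.82721 BTU

6.83 BTU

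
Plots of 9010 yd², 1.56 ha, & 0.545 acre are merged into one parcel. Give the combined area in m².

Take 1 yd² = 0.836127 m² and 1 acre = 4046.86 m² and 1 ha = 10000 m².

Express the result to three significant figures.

9010 yd² × 0.836127 → 7533.5 m²
1.56 ha × 10000 → 15600 m²
0.545 acre × 4046.86 → 2205.54 m²
Total: 7533.5 + 15600 + 2205.54 = 25339 m²

2.53×10⁴ m²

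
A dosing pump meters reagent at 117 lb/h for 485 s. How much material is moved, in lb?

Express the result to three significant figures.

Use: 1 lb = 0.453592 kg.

117 lb/h → 0.0147417 kg/s
m = ṁ × t = 0.0147417 × 485 = 7.14972 kg
In lb: 7.14972 / 0.453592 = 15.7624 lb

15.8 lb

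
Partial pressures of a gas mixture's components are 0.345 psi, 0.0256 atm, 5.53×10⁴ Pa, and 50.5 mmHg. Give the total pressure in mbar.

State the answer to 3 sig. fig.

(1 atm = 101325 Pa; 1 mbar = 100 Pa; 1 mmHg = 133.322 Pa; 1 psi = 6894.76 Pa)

670 mbar

0.345 psi × 6894.76 → 2378.69 Pa
0.0256 atm × 101325 → 2593.92 Pa
5.53×10⁴ Pa (already Pa)
50.5 mmHg × 133.322 → 6732.76 Pa
Total: 2378.69 + 2593.92 + 55300 + 6732.76 = 67005.4 Pa
In mbar: 67005.4 / 100 = 670.054 mbar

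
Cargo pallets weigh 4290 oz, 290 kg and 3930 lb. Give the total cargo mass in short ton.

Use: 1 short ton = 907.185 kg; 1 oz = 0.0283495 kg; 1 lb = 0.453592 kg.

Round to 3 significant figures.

2.42 short ton

4290 oz × 0.0283495 = 121.619 kg
290 kg (already kg)
3930 lb × 0.453592 = 1782.62 kg
Total: 121.619 + 290 + 1782.62 = 2194.24 kg
In short ton: 2194.24 / 907.185 = 2.41873 short ton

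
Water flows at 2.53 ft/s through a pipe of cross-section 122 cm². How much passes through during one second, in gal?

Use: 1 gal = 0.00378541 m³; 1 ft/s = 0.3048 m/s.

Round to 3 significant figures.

2.53 ft/s × 0.3048 → 0.771144 m/s
122 cm² × 0.0001 → 0.0122 m²
V = v × A × t = 0.771144 m/s × 0.0122 m² × 1 s = 0.00940796 m³
0.00940796 m³ ÷ (0.00378541 m³/gal) = 2.48532 gal

2.49 gal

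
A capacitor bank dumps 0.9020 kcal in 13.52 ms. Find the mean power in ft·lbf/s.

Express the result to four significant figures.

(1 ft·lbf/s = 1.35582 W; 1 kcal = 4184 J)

2.059×10⁵ ft·lbf/s

0.9020 kcal × 4184 = 3773.97 J
13.52 ms × 0.001 = 0.01352 s
P = E / t = 3773.97 J / 0.01352 s = 279140 W
279140 W ÷ (1.35582 W/ft·lbf/s) = 205883 ft·lbf/s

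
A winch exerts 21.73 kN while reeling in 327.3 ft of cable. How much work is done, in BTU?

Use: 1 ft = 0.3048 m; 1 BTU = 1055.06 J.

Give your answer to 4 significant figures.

2055 BTU

21.73 kN × 1000 = 21730 N
327.3 ft × 0.3048 = 99.761 m
W = F × d = 21730 N × 99.761 m = 2.16781×10⁶ J
2.16781×10⁶ J ÷ (1055.06 J/BTU) = 2054.68 BTU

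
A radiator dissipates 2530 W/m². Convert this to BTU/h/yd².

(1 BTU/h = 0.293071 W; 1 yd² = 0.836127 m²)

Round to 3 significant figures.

2530 W/m² is already 2530 W/m²
2530 W/m² ÷ 0.293071 W/BTU/h × 0.836127 m²/yd² = 7218.05 BTU/h/yd²

7220 BTU/h/yd²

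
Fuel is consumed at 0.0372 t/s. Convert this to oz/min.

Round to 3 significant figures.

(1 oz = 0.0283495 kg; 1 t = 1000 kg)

0.0372 t/s × 1000 kg/t = 37.2 kg/s
37.2 kg/s ÷ 0.0283495 kg/oz × 60 s/min = 78731.5 oz/min

7.87×10⁴ oz/min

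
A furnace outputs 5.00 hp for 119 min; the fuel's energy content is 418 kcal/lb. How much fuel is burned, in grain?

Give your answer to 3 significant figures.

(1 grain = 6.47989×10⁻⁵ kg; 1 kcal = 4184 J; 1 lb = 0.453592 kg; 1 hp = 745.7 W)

1.07×10⁵ grain

5.00 hp → 3728.5 W
119 min → 7140 s
E = P × t = 3728.5 × 7140 = 2.66215×10⁷ J
418 kcal/lb → 3.85569×10⁶ J/kg
m = E / e_s = 2.66215×10⁷ / 3.85569×10⁶ = 6.90447 kg
In grain: 6.90447 / 6.47989×10⁻⁵ = 106552 grain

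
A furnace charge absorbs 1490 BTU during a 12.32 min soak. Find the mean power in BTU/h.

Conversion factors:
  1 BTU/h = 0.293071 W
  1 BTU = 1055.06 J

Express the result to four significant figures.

1490 BTU × 1055.06 → 1.57204×10⁶ J
12.32 min × 60 → 739.2 s
P = E / t = 1.57204×10⁶ J / 739.2 s = 2126.68 W
2126.68 W ÷ (0.293071 W/BTU/h) = 7256.54 BTU/h

7257 BTU/h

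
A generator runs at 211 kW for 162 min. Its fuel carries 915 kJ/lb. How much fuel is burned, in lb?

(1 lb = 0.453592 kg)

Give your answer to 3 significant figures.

2240 lb

211 kW → 211000 W
162 min → 9720 s
E = P × t = 211000 × 9720 = 2.05092×10⁹ J
915 kJ/lb → 2.01723×10⁶ J/kg
m = E / e_s = 2.05092×10⁹ / 2.01723×10⁶ = 1016.7 kg
In lb: 1016.7 / 0.453592 = 2241.44 lb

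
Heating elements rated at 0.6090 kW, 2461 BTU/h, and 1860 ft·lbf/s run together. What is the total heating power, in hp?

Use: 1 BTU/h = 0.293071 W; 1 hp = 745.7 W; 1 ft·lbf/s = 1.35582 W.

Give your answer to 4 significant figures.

5.166 hp

0.6090 kW × 1000 = 609 W
2461 BTU/h × 0.293071 = 721.248 W
1860 ft·lbf/s × 1.35582 = 2521.83 W
Sum: 609 + 721.248 + 2521.83 = 3852.08 W
In hp: 3852.08 / 745.7 = 5.16572 hp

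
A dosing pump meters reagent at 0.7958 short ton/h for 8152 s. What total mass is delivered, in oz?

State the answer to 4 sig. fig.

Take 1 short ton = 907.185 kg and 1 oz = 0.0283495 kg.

5.767×10⁴ oz

0.7958 short ton/h → 0.200538 kg/s
m = ṁ × t = 0.200538 × 8152 = 1634.79 kg
In oz: 1634.79 / 0.0283495 = 57665.6 oz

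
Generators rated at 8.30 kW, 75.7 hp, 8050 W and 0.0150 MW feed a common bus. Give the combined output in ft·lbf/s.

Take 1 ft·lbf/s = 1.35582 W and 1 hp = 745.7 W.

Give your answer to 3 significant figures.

8.30 kW × 1000 → 8300 W
75.7 hp × 745.7 → 56449.5 W
8050 W (already W)
0.0150 MW × 1000000 → 15000 W
Combined: 8300 + 56449.5 + 8050 + 15000 = 87799.5 W
In ft·lbf/s: 87799.5 / 1.35582 = 64757.5 ft·lbf/s

6.48×10⁴ ft·lbf/s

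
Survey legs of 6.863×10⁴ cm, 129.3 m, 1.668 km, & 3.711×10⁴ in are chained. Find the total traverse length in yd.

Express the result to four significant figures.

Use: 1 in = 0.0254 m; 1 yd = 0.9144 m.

6.863×10⁴ cm × 0.01 = 686.3 m
129.3 m (already m)
1.668 km × 1000 = 1668 m
3.711×10⁴ in × 0.0254 = 942.594 m
Total: 686.3 + 129.3 + 1668 + 942.594 = 3426.19 m
In yd: 3426.19 / 0.9144 = 3746.93 yd

3747 yd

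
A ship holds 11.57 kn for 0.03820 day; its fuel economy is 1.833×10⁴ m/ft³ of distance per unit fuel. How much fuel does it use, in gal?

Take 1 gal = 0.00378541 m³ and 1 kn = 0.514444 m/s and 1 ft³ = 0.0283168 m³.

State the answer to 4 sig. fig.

8.017 gal

11.57 kn → 5.95212 m/s
0.03820 day → 3300.48 s
d = v × t = 5.95212 × 3300.48 = 19644.9 m
1.833×10⁴ m/ft³ → 647319 m/m³
V = d / (distance per unit fuel) = 19644.9 / 647319 = 0.0303481 m³
In gal: 0.0303481 / 0.00378541 = 8.01712 gal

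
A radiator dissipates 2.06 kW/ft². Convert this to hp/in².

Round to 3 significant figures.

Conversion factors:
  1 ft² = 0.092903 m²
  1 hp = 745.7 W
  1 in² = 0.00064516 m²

2.06 kW/ft² × 1000 W/kW ÷ 0.092903 m²/ft² = 22173.7 W/m²
22173.7 W/m² ÷ 745.7 W/hp × 0.00064516 m²/in² = 0.0191841 hp/in²

0.0192 hp/in²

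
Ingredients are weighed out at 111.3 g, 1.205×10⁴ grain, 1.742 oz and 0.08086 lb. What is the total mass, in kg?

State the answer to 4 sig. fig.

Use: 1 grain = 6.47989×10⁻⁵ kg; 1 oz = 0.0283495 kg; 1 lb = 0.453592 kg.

111.3 g × 0.001 = 0.1113 kg
1.205×10⁴ grain × 6.47989×10⁻⁵ = 0.780827 kg
1.742 oz × 0.0283495 = 0.0493848 kg
0.08086 lb × 0.453592 = 0.0366774 kg
Combined: 0.1113 + 0.780827 + 0.0493848 + 0.0366774 = 0.978189 kg

0.9782 kg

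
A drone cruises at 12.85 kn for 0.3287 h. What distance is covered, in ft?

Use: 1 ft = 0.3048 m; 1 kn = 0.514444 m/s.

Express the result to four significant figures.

12.85 kn × 0.514444 → 6.61061 m/s
0.3287 h × 3600 → 1183.32 s
d = v × t = 6.61061 m/s × 1183.32 s = 7822.47 m
7822.47 m ÷ (0.3048 m/ft) = 25664.3 ft

2.566×10⁴ ft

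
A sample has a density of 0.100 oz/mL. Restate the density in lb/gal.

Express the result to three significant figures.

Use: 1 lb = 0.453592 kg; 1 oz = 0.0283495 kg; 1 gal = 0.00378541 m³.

23.7 lb/gal

0.100 oz/mL × 0.0283495 kg/oz ÷ 10⁻⁶ m³/mL = 2834.95 kg/m³
2834.95 kg/m³ ÷ 0.453592 kg/lb × 0.00378541 m³/gal = 23.6588 lb/gal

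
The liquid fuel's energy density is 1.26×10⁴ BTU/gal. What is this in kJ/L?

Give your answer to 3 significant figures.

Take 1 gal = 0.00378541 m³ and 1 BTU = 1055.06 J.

3510 kJ/L

1.26×10⁴ BTU/gal × 1055.06 J/BTU ÷ 0.00378541 m³/gal = 3.51184×10⁹ J/m³
3.51184×10⁹ J/m³ ÷ 1000 J/kJ × 0.001 m³/L = 3511.84 kJ/L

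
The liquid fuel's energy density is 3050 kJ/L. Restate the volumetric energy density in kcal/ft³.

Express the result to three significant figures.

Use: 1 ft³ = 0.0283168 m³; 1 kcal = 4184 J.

3050 kJ/L × 1000 J/kJ ÷ 0.001 m³/L = 3.05×10⁹ J/m³
3.05×10⁹ J/m³ ÷ 4184 J/kcal × 0.0283168 m³/ft³ = 20642 kcal/ft³

2.06×10⁴ kcal/ft³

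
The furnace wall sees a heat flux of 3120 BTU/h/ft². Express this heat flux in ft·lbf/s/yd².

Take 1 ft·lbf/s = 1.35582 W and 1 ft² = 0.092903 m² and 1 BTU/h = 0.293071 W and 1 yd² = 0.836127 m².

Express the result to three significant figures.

3120 BTU/h/ft² × 0.293071 W/BTU/h ÷ 0.092903 m²/ft² = 9842.33 W/m²
9842.33 W/m² ÷ 1.35582 W/ft·lbf/s × 0.836127 m²/yd² = 6069.71 ft·lbf/s/yd²

6070 ft·lbf/s/yd²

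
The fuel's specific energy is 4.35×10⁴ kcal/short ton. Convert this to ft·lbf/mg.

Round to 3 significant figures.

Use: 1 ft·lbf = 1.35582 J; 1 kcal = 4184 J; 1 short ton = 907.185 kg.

0.148 ft·lbf/mg

4.35×10⁴ kcal/short ton × 4184 J/kcal ÷ 907.185 kg/short ton = 200625 J/kg
200625 J/kg ÷ 1.35582 J/ft·lbf × 10⁻⁶ kg/mg = 0.147973 ft·lbf/mg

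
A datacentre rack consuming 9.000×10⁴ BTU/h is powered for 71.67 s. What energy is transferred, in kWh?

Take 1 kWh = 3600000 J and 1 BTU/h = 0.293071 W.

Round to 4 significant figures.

0.5251 kWh

9.000×10⁴ BTU/h × 0.293071 = 26376.4 W
E = P × t = 26376.4 W × 71.67 s = 1.8904×10⁶ J
1.8904×10⁶ J ÷ (3600000 J/kWh) = 0.525111 kWh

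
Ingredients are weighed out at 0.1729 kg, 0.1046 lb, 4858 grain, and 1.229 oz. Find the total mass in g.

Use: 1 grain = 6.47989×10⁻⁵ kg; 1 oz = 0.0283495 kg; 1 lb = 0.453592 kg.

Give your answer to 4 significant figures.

0.1729 kg (already kg)
0.1046 lb × 0.453592 = 0.0474457 kg
4858 grain × 6.47989×10⁻⁵ = 0.314793 kg
1.229 oz × 0.0283495 = 0.0348415 kg
Combined: 0.1729 + 0.0474457 + 0.314793 + 0.0348415 = 0.56998 kg
In g: 0.56998 / 0.001 = 569.98 g

570.0 g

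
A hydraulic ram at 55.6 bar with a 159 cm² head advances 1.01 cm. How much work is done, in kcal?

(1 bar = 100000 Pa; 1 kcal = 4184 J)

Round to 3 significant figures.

55.6 bar → 5.56×10⁶ Pa
159 cm² → 0.0159 m²
F = P × A = 5.56×10⁶ × 0.0159 = 88404 N
1.01 cm → 0.0101 m
W = F × d = 88404 × 0.0101 = 892.88 J
In kcal: 892.88 / 4184 = 0.213403 kcal

0.213 kcal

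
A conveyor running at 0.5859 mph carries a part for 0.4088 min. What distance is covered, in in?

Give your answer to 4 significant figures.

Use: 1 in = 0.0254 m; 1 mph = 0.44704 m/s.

252.9 in

0.5859 mph × 0.44704 = 0.261921 m/s
0.4088 min × 60 = 24.528 s
d = v × t = 0.261921 m/s × 24.528 s = 6.4244 m
6.4244 m ÷ (0.0254 m/in) = 252.929 in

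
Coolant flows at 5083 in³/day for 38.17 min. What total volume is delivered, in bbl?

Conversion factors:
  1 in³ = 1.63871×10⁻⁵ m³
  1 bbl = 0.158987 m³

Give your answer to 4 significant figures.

5083 in³/day → 9.6407×10⁻⁷ m³/s
38.17 min → 2290.2 s
V = Q × t = 9.6407×10⁻⁷ × 2290.2 = 0.00220791 m³
In bbl: 0.00220791 / 0.158987 = 0.0138874 bbl

0.01389 bbl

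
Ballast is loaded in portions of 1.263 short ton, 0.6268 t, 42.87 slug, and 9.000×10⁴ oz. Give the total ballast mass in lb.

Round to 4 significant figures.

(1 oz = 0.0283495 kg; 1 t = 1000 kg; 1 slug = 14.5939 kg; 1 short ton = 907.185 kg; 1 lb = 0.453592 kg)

1.091×10⁴ lb

1.263 short ton × 907.185 = 1145.77 kg
0.6268 t × 1000 = 626.8 kg
42.87 slug × 14.5939 = 625.64 kg
9.000×10⁴ oz × 0.0283495 = 2551.46 kg
Sum: 1145.77 + 626.8 + 625.64 + 2551.46 = 4949.67 kg
In lb: 4949.67 / 0.453592 = 10912.2 lb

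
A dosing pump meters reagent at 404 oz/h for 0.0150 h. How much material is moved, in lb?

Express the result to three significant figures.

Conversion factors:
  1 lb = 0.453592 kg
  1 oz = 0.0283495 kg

0.379 lb

404 oz/h → 0.00318144 kg/s
0.0150 h → 54 s
m = ṁ × t = 0.00318144 × 54 = 0.171798 kg
In lb: 0.171798 / 0.453592 = 0.37875 lb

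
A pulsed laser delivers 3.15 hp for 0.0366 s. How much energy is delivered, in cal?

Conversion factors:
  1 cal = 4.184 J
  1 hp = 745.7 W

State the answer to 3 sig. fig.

20.5 cal

3.15 hp × 745.7 → 2348.96 W
E = P × t = 2348.96 W × 0.0366 s = 85.9719 J
85.9719 J ÷ (4.184 J/cal) = 20.5478 cal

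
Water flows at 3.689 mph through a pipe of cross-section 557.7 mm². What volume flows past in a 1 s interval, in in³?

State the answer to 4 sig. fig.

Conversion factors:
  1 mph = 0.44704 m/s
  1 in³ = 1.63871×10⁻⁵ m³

56.12 in³

3.689 mph × 0.44704 → 1.64913 m/s
557.7 mm² × 10⁻⁶ → 5.577×10⁻⁴ m²
V = v × A × t = 1.64913 m/s × 5.577×10⁻⁴ m² × 1 s = 9.1972×10⁻⁴ m³
9.1972×10⁻⁴ m³ ÷ (1.63871×10⁻⁵ m³/in³) = 56.1246 in³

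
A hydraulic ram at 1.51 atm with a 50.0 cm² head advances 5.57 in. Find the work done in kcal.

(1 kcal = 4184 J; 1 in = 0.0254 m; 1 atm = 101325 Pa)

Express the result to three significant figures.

0.0259 kcal

1.51 atm → 153001 Pa
50.0 cm² → 0.005 m²
F = P × A = 153001 × 0.005 = 765.005 N
5.57 in → 0.141478 m
W = F × d = 765.005 × 0.141478 = 108.231 J
In kcal: 108.231 / 4184 = 0.0258678 kcal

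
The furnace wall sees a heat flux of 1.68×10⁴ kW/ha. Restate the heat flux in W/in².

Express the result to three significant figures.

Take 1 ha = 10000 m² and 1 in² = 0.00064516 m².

1.08 W/in²

1.68×10⁴ kW/ha × 1000 W/kW ÷ 10000 m²/ha = 1680 W/m²
1680 W/m² × 0.00064516 m²/in² = 1.08387 W/in²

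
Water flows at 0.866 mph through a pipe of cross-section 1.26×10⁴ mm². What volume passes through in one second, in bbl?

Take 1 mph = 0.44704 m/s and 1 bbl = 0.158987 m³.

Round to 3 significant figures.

0.866 mph × 0.44704 → 0.387137 m/s
1.26×10⁴ mm² × 10⁻⁶ → 0.0126 m²
V = v × A × t = 0.387137 m/s × 0.0126 m² × 1 s = 0.00487793 m³
0.00487793 m³ ÷ (0.158987 m³/bbl) = 0.0306813 bbl

0.0307 bbl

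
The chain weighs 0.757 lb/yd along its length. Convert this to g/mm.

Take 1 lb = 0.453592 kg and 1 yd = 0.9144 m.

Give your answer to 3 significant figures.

0.376 g/mm

0.757 lb/yd × 0.453592 kg/lb ÷ 0.9144 m/yd = 0.375513 kg/m
0.375513 kg/m ÷ 0.001 kg/g × 0.001 m/mm = 0.375513 g/mm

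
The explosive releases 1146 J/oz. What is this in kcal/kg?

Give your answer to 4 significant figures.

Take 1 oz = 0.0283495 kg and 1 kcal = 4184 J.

1146 J/oz ÷ 0.0283495 kg/oz = 40424 J/kg
40424 J/kg ÷ 4184 J/kcal = 9.66157 kcal/kg

9.662 kcal/kg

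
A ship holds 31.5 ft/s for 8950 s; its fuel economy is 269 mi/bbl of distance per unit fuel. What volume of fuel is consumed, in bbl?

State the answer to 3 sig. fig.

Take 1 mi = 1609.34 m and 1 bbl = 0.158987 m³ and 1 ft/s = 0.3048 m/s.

0.198 bbl

31.5 ft/s → 9.6012 m/s
d = v × t = 9.6012 × 8950 = 85930.7 m
269 mi/bbl → 2.72294×10⁶ m/m³
V = d / (distance per unit fuel) = 85930.7 / 2.72294×10⁶ = 0.0315581 m³
In bbl: 0.0315581 / 0.158987 = 0.198495 bbl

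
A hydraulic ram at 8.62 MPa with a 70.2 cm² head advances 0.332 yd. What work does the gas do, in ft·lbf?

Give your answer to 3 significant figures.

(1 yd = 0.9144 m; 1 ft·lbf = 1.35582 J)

1.35×10⁴ ft·lbf

8.62 MPa → 8.62×10⁶ Pa
70.2 cm² → 0.00702 m²
F = P × A = 8.62×10⁶ × 0.00702 = 60512.4 N
0.332 yd → 0.303581 m
W = F × d = 60512.4 × 0.303581 = 18370.4 J
In ft·lbf: 18370.4 / 1.35582 = 13549.3 ft·lbf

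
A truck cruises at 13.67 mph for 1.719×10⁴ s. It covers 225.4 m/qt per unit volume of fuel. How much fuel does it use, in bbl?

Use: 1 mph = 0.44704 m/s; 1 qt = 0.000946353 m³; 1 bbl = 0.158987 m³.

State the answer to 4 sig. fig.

2.774 bbl

13.67 mph → 6.11104 m/s
d = v × t = 6.11104 × 17190 = 105049 m
225.4 m/qt → 238178 m/m³
V = d / (distance per unit fuel) = 105049 / 238178 = 0.441052 m³
In bbl: 0.441052 / 0.158987 = 2.77414 bbl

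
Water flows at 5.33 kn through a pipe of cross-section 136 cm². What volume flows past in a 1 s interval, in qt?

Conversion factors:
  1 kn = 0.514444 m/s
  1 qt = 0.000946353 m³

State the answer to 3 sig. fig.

5.33 kn × 0.514444 → 2.74199 m/s
136 cm² × 0.0001 → 0.0136 m²
V = v × A × t = 2.74199 m/s × 0.0136 m² × 1 s = 0.0372911 m³
0.0372911 m³ ÷ (0.000946353 m³/qt) = 39.4051 qt

39.4 qt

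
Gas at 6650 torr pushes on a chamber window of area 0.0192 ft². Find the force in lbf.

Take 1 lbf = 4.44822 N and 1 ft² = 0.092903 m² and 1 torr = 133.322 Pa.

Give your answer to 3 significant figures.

6650 torr × 133.322 = 886591 Pa
0.0192 ft² × 0.092903 = 0.00178374 m²
F = P × A = 886591 Pa × 0.00178374 m² = 1581.45 N
1581.45 N ÷ (4.44822 N/lbf) = 355.524 lbf

356 lbf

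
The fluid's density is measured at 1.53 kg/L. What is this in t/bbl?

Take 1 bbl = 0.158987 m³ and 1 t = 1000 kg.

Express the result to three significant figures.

1.53 kg/L ÷ 0.001 m³/L = 1530 kg/m³
1530 kg/m³ ÷ 1000 kg/t × 0.158987 m³/bbl = 0.24325 t/bbl

0.243 t/bbl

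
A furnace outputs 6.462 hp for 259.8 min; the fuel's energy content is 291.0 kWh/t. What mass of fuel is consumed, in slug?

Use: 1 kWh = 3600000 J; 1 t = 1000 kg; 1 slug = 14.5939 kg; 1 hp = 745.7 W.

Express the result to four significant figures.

4.913 slug

6.462 hp → 4818.71 W
259.8 min → 15588 s
E = P × t = 4818.71 × 15588 = 7.51141×10⁷ J
291.0 kWh/t → 1.0476×10⁶ J/kg
m = E / e_s = 7.51141×10⁷ / 1.0476×10⁶ = 71.7011 kg
In slug: 71.7011 / 14.5939 = 4.91309 slug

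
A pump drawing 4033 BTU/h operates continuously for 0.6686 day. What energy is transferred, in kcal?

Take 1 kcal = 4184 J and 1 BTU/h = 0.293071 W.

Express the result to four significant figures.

4033 BTU/h × 0.293071 = 1181.96 W
0.6686 day × 86400 = 57767 s
E = P × t = 1181.96 W × 57767 s = 6.82783×10⁷ J
6.82783×10⁷ J ÷ (4184 J/kcal) = 16318.9 kcal

1.632×10⁴ kcal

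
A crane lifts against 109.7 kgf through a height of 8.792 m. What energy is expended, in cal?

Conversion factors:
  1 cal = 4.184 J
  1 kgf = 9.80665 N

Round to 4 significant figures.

109.7 kgf × 9.80665 → 1075.79 N
W = F × d = 1075.79 N × 8.792 m = 9458.35 J
9458.35 J ÷ (4.184 J/cal) = 2260.6 cal

2261 cal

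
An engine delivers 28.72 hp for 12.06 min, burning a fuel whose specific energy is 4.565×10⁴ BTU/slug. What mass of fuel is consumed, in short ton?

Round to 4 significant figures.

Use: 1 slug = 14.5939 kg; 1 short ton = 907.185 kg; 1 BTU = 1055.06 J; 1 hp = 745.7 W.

0.005176 short ton

28.72 hp → 21416.5 W
12.06 min → 723.6 s
E = P × t = 21416.5 × 723.6 = 1.5497×10⁷ J
4.565×10⁴ BTU/slug → 3.30025×10⁶ J/kg
m = E / e_s = 1.5497×10⁷ / 3.30025×10⁶ = 4.6957 kg
In short ton: 4.6957 / 907.185 = 0.00517612 short ton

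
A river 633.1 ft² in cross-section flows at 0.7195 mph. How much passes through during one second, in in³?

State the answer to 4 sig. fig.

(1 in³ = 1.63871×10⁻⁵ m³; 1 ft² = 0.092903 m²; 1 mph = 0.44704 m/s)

1.154×10⁶ in³

0.7195 mph × 0.44704 = 0.321645 m/s
633.1 ft² × 0.092903 = 58.8169 m²
V = v × A × t = 0.321645 m/s × 58.8169 m² × 1 s = 18.9182 m³
18.9182 m³ ÷ (1.63871×10⁻⁵ m³/in³) = 1.15446×10⁶ in³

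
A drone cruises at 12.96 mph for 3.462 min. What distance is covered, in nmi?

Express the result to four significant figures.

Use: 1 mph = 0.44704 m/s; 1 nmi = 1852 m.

12.96 mph × 0.44704 → 5.79364 m/s
3.462 min × 60 → 207.72 s
d = v × t = 5.79364 m/s × 207.72 s = 1203.45 m
1203.45 m ÷ (1852 m/nmi) = 0.649811 nmi

0.6498 nmi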